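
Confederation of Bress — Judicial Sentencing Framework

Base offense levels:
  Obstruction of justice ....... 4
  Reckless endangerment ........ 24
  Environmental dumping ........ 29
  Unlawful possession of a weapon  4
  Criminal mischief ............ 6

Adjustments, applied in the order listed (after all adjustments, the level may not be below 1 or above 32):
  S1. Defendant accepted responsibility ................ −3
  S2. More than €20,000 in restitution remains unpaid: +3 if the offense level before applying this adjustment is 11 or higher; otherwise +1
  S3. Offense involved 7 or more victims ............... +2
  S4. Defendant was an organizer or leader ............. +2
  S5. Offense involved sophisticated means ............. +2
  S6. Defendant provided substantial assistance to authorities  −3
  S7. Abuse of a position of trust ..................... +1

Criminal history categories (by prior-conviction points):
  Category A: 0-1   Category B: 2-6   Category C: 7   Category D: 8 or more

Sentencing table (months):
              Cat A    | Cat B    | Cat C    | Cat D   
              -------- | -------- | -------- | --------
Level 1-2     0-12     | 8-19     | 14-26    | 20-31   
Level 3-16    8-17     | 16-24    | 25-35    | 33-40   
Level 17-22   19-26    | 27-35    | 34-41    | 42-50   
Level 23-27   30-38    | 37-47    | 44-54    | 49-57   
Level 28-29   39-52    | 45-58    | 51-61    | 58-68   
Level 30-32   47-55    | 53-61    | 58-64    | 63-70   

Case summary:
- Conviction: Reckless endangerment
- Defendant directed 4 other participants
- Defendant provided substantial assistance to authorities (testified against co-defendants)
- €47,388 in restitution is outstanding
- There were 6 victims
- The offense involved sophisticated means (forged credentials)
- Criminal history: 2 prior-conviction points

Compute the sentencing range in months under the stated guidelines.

Base offense level for reckless endangerment: 24.
S1 does not apply.
S2 applies (level before this adjustment is 24 ≥ 11, so +3): 24 + 3 = 27.
S4 applies: 27 + 2 = 29.
S5 applies: 29 + 2 = 31.
S6 applies: 31 − 3 = 28.
S7 does not apply.
Final offense level: 28.
Criminal history: 2 prior points → Category B (2-6).
Level 28 falls in the 28-29 band.
Grid: Level 28-29 × Category B = 45-58 months.

45-58 months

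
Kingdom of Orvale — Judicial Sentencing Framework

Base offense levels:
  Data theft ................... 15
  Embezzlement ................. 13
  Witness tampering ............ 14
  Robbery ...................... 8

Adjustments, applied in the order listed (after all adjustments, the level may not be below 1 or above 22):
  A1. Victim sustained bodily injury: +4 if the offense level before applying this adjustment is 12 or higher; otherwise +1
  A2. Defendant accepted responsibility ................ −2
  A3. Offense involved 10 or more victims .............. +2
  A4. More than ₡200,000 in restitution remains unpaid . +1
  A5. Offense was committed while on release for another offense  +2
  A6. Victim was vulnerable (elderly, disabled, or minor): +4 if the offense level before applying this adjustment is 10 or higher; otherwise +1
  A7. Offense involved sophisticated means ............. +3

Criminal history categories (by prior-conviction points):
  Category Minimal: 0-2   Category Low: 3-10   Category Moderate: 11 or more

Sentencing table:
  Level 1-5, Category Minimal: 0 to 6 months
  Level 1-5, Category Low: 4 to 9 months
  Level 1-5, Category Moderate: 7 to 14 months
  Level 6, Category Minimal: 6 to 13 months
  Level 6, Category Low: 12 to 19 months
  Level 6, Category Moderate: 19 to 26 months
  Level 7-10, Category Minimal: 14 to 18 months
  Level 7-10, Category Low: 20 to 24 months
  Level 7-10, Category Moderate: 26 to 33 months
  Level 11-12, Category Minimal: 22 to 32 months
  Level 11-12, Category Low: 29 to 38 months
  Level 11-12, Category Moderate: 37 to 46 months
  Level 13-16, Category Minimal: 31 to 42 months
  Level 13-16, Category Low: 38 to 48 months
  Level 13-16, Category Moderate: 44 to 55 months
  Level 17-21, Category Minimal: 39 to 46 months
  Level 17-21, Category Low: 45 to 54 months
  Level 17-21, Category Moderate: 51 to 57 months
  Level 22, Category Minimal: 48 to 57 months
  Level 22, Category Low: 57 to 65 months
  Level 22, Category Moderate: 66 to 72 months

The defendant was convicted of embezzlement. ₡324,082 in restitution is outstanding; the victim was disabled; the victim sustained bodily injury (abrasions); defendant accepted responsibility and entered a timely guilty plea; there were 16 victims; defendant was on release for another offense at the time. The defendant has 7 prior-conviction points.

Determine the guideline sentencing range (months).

57-65 months

Base offense level for embezzlement: 13.
A1 applies (level before this adjustment is 13 ≥ 12, so +4): 13 + 4 = 17.
A2 applies: 17 − 2 = 15.
A3 applies: 15 + 2 = 17.
A4 applies: 17 + 1 = 18.
A5 applies: 18 + 2 = 20.
A6 applies (level before this adjustment is 20 ≥ 10, so +4): 20 + 4 = 24.
A7 does not apply.
Level 24 exceeds the maximum of 22; capped at 22.
Final offense level: 22.
Criminal history: 7 prior points → Category Low (3-10).
Level 22 falls in the 22 band.
Grid: Level 22 × Category Low = 57-65 months.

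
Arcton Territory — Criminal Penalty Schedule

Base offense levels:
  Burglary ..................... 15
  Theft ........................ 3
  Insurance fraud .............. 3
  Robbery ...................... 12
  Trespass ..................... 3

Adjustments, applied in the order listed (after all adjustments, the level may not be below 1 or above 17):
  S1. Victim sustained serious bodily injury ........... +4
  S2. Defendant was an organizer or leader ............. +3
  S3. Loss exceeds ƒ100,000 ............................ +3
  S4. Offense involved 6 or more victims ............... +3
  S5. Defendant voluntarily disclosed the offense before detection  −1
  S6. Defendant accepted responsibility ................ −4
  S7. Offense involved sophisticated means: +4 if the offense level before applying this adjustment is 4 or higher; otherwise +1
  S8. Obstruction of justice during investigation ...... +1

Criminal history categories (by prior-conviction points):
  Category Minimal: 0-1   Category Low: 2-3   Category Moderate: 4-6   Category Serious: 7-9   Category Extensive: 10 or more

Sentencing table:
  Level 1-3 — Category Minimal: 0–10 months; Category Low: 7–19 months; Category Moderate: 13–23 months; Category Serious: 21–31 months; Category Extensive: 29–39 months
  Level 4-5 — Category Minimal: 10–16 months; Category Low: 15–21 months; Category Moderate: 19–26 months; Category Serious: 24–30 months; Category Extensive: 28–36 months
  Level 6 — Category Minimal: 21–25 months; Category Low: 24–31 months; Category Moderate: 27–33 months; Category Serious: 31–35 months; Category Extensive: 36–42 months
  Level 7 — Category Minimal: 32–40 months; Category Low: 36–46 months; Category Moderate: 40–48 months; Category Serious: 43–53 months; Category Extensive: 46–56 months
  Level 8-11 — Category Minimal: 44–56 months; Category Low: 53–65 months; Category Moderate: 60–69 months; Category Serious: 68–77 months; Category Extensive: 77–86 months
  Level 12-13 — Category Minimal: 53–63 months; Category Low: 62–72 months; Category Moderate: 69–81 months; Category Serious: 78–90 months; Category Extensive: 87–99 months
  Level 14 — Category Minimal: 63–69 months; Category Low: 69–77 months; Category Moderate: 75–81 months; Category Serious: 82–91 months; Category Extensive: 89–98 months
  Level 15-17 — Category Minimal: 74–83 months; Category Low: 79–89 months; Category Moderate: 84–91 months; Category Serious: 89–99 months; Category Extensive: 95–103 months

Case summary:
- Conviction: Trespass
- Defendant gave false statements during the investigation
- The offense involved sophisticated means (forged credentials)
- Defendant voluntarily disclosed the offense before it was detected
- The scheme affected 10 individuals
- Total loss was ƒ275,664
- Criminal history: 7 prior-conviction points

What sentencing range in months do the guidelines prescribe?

78-90 months

Base offense level for trespass: 3.
S1 does not apply.
S3 applies: 3 + 3 = 6.
S4 applies: 6 + 3 = 9.
S5 applies: 9 − 1 = 8.
S6 does not apply.
S7 applies (level before this adjustment is 8 ≥ 4, so +4): 8 + 4 = 12.
S8 applies: 12 + 1 = 13.
Final offense level: 13.
Criminal history: 7 prior points → Category Serious (7-9).
Level 13 falls in the 12-13 band.
Grid: Level 12-13 × Category Serious = 78-90 months.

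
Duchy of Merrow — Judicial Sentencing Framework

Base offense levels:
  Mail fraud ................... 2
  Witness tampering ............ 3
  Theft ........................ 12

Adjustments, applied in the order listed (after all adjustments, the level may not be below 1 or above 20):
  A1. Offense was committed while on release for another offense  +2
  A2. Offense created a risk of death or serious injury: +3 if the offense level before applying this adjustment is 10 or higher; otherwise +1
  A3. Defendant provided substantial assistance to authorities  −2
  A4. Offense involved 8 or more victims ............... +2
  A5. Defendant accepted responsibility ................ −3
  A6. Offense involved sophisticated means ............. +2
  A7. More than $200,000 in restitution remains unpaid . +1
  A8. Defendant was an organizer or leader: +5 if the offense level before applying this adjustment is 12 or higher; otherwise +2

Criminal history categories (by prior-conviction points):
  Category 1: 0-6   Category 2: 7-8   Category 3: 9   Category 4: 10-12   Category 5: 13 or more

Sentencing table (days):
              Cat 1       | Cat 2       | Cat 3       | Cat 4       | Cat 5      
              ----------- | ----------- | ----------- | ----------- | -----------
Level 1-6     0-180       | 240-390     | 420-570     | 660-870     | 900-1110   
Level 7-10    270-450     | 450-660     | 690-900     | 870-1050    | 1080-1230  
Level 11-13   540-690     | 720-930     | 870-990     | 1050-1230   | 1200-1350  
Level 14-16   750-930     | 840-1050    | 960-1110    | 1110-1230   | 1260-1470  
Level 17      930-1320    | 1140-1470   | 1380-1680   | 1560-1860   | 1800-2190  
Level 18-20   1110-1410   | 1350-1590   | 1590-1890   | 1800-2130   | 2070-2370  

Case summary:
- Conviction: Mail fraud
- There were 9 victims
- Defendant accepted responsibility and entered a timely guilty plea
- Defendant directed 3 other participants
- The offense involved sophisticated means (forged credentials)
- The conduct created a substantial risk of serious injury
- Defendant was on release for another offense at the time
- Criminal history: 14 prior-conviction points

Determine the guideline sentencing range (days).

1080-1230 days

Base offense level for mail fraud: 2.
A1 applies: 2 + 2 = 4.
A2 applies (level before this adjustment is 4 < 10, so +1): 4 + 1 = 5.
A3 does not apply.
A4 applies: 5 + 2 = 7.
A5 applies: 7 − 3 = 4.
A6 applies: 4 + 2 = 6.
A8 applies (level before this adjustment is 6 < 12, so +2): 6 + 2 = 8.
Final offense level: 8.
Criminal history: 14 prior points → Category 5 (13+).
Level 8 falls in the 7-10 band.
Grid: Level 7-10 × Category 5 = 1080-1230 days.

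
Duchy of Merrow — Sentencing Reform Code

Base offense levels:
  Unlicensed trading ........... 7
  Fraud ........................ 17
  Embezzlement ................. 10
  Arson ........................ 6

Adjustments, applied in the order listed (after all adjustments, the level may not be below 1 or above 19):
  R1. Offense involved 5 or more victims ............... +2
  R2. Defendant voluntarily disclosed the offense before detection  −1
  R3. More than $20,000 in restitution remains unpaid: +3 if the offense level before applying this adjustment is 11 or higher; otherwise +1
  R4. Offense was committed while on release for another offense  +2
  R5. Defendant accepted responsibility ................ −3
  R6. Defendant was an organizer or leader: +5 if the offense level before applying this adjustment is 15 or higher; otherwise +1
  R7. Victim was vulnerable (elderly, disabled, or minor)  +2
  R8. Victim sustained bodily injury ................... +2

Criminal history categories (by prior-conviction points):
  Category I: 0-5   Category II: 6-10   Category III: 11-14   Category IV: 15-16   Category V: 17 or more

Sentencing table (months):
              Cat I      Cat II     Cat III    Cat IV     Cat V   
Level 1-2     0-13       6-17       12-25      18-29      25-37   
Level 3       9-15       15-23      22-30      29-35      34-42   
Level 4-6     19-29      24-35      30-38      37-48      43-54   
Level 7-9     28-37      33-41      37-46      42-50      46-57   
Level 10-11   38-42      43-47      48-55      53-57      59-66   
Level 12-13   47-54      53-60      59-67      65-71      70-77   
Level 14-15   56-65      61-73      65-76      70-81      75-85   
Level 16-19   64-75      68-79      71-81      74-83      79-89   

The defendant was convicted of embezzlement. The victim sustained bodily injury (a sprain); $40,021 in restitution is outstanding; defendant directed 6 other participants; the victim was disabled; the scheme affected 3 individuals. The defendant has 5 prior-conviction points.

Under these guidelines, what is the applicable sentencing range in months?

64-75 months

Base offense level for embezzlement: 10.
R3 applies (level before this adjustment is 10 < 11, so +1): 10 + 1 = 11.
R5 does not apply.
R6 applies (level before this adjustment is 11 < 15, so +1): 11 + 1 = 12.
R7 applies: 12 + 2 = 14.
R8 applies: 14 + 2 = 16.
Final offense level: 16.
Criminal history: 5 prior points → Category I (0-5).
Level 16 falls in the 16-19 band.
Grid: Level 16-19 × Category I = 64-75 months.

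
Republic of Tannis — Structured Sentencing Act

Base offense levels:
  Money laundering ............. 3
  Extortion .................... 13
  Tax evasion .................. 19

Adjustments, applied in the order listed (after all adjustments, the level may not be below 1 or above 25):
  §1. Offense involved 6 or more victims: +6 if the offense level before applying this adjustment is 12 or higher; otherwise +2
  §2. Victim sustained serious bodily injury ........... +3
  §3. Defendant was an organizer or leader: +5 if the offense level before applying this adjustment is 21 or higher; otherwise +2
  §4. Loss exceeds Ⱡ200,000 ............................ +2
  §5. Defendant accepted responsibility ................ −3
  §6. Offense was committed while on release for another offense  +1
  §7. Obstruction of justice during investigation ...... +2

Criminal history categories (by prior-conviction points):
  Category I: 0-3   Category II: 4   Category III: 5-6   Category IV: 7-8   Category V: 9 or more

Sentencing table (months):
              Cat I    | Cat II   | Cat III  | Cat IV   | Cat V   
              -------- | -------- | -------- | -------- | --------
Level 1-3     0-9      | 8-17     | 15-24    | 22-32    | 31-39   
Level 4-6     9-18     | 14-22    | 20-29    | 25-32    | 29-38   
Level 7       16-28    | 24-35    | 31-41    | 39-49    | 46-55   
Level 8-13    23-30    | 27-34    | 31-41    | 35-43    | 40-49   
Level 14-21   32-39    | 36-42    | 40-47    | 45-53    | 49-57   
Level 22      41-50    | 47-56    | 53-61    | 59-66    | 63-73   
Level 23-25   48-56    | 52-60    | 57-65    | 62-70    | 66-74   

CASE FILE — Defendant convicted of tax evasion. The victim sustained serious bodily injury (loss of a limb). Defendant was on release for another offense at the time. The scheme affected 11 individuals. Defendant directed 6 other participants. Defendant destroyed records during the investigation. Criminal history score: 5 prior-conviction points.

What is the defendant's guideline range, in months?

57-65 months

Base offense level for tax evasion: 19.
§1 applies (level before this adjustment is 19 ≥ 12, so +6): 19 + 6 = 25.
§2 applies: 25 + 3 = 28.
§3 applies (level before this adjustment is 28 ≥ 21, so +5): 28 + 5 = 33.
§5 does not apply.
§6 applies: 33 + 1 = 34.
§7 applies: 34 + 2 = 36.
Level 36 exceeds the maximum of 25; capped at 25.
Final offense level: 25.
Criminal history: 5 prior points → Category III (5-6).
Level 25 falls in the 23-25 band.
Grid: Level 23-25 × Category III = 57-65 months.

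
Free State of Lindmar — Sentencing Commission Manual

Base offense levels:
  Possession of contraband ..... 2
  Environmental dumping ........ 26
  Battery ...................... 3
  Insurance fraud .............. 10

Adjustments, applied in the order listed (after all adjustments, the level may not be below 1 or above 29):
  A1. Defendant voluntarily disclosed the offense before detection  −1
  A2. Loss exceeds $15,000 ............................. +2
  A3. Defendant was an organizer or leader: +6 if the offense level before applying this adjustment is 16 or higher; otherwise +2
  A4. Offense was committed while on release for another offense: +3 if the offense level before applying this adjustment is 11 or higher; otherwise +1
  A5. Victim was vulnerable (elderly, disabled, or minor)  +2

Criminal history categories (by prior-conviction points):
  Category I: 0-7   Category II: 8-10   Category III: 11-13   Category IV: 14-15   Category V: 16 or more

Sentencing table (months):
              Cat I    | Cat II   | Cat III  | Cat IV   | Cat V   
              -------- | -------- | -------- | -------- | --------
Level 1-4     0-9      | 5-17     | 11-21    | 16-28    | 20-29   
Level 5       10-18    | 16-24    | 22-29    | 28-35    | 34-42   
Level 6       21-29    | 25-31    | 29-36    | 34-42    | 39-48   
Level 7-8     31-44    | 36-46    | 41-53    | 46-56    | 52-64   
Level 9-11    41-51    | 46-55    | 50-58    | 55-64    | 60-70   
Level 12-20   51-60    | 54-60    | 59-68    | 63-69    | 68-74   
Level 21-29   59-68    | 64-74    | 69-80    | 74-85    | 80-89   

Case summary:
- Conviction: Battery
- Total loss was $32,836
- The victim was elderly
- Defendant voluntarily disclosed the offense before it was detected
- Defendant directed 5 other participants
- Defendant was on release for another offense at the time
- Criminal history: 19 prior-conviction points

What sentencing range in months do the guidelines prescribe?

60-70 months

Base offense level for battery: 3.
A1 applies: 3 − 1 = 2.
A2 applies: 2 + 2 = 4.
A3 applies (level before this adjustment is 4 < 16, so +2): 4 + 2 = 6.
A4 applies (level before this adjustment is 6 < 11, so +1): 6 + 1 = 7.
A5 applies: 7 + 2 = 9.
Final offense level: 9.
Criminal history: 19 prior points → Category V (16+).
Level 9 falls in the 9-11 band.
Grid: Level 9-11 × Category V = 60-70 months.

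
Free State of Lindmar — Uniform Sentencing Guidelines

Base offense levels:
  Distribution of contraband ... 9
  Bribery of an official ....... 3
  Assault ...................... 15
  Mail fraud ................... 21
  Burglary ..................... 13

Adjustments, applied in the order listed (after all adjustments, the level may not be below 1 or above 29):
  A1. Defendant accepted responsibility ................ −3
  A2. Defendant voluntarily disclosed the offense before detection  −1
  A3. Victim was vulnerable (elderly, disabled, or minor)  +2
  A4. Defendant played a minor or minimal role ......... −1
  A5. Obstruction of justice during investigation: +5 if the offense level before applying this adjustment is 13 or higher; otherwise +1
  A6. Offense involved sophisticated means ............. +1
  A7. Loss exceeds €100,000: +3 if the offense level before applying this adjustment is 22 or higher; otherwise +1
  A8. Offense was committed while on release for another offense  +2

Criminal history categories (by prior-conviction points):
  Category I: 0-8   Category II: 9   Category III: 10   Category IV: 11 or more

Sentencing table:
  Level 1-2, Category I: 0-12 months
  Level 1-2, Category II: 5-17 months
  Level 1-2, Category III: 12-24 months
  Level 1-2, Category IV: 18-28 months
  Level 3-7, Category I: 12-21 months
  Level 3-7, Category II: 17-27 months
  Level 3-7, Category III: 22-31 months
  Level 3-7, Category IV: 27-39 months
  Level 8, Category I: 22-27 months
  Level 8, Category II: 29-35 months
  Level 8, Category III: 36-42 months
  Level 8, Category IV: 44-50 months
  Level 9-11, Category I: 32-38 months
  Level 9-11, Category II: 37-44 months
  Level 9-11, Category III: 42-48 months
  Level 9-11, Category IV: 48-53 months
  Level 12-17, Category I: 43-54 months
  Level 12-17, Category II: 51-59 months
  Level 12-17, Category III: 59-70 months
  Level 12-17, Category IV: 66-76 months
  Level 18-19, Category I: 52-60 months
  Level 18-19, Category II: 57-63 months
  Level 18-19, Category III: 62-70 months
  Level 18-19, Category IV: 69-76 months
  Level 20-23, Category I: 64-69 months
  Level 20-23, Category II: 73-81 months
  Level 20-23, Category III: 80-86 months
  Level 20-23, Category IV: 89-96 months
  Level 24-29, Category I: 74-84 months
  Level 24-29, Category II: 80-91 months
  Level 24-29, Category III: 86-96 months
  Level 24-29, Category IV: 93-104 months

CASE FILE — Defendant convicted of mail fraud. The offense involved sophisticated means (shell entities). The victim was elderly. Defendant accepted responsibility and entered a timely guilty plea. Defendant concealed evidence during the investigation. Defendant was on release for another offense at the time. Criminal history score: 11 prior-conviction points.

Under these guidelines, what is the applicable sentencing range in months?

Base offense level for mail fraud: 21.
A1 applies: 21 − 3 = 18.
A2 does not apply.
A3 applies: 18 + 2 = 20.
A4 does not apply.
A5 applies (level before this adjustment is 20 ≥ 13, so +5): 20 + 5 = 25.
A6 applies: 25 + 1 = 26.
A7 does not apply.
A8 applies: 26 + 2 = 28.
Final offense level: 28.
Criminal history: 11 prior points → Category IV (11+).
Level 28 falls in the 24-29 band.
Grid: Level 24-29 × Category IV = 93-104 months.

93-104 months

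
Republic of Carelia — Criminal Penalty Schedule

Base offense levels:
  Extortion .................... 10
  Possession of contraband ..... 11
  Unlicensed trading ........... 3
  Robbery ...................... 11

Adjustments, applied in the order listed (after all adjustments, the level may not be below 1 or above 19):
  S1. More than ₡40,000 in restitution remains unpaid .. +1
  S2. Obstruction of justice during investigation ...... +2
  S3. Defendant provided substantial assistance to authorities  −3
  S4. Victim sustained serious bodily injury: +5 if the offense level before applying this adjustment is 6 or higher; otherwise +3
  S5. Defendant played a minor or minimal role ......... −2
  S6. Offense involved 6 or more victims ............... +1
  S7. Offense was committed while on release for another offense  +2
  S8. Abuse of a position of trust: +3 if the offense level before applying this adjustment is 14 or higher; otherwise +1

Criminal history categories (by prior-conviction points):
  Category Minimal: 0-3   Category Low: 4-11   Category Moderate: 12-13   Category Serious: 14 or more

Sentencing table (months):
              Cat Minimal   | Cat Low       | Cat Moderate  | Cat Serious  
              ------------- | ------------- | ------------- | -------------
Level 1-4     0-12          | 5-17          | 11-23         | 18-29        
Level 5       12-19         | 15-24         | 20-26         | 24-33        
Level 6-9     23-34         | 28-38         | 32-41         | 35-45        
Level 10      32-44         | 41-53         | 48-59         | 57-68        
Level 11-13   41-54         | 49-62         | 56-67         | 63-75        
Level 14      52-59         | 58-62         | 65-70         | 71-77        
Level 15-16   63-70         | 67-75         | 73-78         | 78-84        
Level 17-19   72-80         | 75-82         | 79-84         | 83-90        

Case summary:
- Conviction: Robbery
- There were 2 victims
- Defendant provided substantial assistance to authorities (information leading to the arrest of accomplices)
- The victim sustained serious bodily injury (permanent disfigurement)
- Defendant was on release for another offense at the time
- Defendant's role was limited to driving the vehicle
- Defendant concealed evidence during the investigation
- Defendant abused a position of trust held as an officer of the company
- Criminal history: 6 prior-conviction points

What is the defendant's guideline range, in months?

Base offense level for robbery: 11.
S2 applies: 11 + 2 = 13.
S3 applies: 13 − 3 = 10.
S4 applies (level before this adjustment is 10 ≥ 6, so +5): 10 + 5 = 15.
S5 applies: 15 − 2 = 13.
S6 does not apply.
S7 applies: 13 + 2 = 15.
S8 applies (level before this adjustment is 15 ≥ 14, so +3): 15 + 3 = 18.
Final offense level: 18.
Criminal history: 6 prior points → Category Low (4-11).
Level 18 falls in the 17-19 band.
Grid: Level 17-19 × Category Low = 75-82 months.

75-82 months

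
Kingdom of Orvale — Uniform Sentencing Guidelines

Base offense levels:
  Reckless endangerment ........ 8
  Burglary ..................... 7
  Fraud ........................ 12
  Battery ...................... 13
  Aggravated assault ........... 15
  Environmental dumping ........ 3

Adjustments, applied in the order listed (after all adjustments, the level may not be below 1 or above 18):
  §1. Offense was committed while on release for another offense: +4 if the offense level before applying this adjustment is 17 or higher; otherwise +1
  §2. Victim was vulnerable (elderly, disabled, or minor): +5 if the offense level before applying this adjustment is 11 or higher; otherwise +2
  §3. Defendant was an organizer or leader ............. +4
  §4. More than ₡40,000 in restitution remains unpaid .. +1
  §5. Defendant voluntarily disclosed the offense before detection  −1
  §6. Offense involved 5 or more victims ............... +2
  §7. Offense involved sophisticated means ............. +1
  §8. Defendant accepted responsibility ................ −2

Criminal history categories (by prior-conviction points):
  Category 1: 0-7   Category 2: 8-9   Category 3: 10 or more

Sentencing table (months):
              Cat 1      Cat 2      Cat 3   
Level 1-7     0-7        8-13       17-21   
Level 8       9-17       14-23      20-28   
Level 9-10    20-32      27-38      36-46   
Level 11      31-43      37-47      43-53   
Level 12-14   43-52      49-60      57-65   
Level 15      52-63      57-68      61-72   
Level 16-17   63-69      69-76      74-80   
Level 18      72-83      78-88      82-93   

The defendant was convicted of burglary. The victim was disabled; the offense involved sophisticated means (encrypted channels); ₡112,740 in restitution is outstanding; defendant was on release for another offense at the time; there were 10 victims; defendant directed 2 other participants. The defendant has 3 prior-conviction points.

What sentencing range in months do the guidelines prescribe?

Base offense level for burglary: 7.
§1 applies (level before this adjustment is 7 < 17, so +1): 7 + 1 = 8.
§2 applies (level before this adjustment is 8 < 11, so +2): 8 + 2 = 10.
§3 applies: 10 + 4 = 14.
§4 applies: 14 + 1 = 15.
§6 applies: 15 + 2 = 17.
§7 applies: 17 + 1 = 18.
§8 does not apply.
Final offense level: 18.
Criminal history: 3 prior points → Category 1 (0-7).
Level 18 falls in the 18 band.
Grid: Level 18 × Category 1 = 72-83 months.

72-83 months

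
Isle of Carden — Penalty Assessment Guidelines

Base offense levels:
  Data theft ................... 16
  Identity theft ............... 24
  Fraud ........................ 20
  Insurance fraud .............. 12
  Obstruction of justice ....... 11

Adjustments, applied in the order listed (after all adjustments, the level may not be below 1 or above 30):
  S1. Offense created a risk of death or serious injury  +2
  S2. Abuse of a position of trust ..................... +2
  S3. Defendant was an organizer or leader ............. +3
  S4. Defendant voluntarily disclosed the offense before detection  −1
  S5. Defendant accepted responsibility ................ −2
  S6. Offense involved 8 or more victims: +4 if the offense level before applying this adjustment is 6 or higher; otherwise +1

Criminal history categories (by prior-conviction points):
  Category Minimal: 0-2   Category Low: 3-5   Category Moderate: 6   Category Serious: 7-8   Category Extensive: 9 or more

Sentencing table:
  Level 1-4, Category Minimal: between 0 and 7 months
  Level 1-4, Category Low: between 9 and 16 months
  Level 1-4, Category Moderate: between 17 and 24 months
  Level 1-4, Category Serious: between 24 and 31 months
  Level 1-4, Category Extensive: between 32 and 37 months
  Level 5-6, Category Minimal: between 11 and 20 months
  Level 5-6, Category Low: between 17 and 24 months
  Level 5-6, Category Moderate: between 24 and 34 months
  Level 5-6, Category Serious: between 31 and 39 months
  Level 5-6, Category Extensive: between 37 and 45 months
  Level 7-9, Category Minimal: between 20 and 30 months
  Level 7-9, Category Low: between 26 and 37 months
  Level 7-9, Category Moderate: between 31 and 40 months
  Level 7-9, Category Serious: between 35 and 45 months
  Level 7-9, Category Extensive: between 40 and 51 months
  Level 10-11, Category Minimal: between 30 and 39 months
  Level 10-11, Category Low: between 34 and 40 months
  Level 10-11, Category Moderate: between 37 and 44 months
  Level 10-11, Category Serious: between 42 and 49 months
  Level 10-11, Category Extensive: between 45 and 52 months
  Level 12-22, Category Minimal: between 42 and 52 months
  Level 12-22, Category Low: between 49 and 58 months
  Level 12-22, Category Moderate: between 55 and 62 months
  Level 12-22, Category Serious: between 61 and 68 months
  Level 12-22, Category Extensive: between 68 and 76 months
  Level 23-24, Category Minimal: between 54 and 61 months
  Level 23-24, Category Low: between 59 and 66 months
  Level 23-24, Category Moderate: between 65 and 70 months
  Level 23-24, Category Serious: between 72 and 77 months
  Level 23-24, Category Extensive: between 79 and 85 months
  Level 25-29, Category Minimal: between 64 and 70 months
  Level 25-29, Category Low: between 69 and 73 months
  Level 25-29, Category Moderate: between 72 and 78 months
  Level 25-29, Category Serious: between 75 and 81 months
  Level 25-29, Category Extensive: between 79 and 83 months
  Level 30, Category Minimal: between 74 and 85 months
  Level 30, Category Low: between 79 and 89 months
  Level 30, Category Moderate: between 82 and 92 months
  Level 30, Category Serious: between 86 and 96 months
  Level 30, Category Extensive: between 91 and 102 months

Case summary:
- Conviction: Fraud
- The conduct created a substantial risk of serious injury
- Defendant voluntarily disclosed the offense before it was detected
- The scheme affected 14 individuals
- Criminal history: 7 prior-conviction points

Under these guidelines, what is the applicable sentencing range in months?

Base offense level for fraud: 20.
S1 applies: 20 + 2 = 22.
S2 does not apply.
S4 applies: 22 − 1 = 21.
S5 does not apply.
S6 applies (level before this adjustment is 21 ≥ 6, so +4): 21 + 4 = 25.
Final offense level: 25.
Criminal history: 7 prior points → Category Serious (7-8).
Level 25 falls in the 25-29 band.
Grid: Level 25-29 × Category Serious = 75-81 months.

75-81 months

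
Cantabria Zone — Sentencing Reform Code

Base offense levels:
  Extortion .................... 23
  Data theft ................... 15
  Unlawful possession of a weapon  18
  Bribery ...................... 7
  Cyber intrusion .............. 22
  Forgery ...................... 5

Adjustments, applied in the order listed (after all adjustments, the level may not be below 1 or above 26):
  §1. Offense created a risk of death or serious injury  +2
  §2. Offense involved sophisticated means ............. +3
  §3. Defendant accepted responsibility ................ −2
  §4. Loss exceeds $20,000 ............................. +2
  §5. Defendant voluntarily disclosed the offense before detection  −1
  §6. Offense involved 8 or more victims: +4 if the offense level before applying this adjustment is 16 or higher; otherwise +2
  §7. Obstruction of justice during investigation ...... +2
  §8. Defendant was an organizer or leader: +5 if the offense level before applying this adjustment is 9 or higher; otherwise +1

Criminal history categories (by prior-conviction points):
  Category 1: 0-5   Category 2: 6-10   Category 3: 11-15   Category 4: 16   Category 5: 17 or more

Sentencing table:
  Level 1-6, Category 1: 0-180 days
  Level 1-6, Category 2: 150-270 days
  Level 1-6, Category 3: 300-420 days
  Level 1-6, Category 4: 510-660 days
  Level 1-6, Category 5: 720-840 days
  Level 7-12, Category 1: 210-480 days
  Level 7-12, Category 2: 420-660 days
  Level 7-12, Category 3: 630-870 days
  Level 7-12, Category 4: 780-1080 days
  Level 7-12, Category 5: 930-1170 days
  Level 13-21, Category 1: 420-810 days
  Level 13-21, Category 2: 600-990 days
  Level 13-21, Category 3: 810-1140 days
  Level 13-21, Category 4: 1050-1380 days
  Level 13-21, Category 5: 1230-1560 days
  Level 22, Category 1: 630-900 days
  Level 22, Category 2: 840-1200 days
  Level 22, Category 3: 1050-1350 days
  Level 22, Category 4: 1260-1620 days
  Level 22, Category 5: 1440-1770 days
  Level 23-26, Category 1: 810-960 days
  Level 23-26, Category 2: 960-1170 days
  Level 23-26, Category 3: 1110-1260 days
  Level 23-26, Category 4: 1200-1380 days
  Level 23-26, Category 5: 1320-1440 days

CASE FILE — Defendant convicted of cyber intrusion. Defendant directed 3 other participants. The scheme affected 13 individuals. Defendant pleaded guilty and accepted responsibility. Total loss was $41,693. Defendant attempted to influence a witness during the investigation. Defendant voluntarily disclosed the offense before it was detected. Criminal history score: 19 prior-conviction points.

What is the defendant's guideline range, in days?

1320-1440 days

Base offense level for cyber intrusion: 22.
§3 applies: 22 − 2 = 20.
§4 applies: 20 + 2 = 22.
§5 applies: 22 − 1 = 21.
§6 applies (level before this adjustment is 21 ≥ 16, so +4): 21 + 4 = 25.
§7 applies: 25 + 2 = 27.
§8 applies (level before this adjustment is 27 ≥ 9, so +5): 27 + 5 = 32.
Level 32 exceeds the maximum of 26; capped at 26.
Final offense level: 26.
Criminal history: 19 prior points → Category 5 (17+).
Level 26 falls in the 23-26 band.
Grid: Level 23-26 × Category 5 = 1320-1440 days.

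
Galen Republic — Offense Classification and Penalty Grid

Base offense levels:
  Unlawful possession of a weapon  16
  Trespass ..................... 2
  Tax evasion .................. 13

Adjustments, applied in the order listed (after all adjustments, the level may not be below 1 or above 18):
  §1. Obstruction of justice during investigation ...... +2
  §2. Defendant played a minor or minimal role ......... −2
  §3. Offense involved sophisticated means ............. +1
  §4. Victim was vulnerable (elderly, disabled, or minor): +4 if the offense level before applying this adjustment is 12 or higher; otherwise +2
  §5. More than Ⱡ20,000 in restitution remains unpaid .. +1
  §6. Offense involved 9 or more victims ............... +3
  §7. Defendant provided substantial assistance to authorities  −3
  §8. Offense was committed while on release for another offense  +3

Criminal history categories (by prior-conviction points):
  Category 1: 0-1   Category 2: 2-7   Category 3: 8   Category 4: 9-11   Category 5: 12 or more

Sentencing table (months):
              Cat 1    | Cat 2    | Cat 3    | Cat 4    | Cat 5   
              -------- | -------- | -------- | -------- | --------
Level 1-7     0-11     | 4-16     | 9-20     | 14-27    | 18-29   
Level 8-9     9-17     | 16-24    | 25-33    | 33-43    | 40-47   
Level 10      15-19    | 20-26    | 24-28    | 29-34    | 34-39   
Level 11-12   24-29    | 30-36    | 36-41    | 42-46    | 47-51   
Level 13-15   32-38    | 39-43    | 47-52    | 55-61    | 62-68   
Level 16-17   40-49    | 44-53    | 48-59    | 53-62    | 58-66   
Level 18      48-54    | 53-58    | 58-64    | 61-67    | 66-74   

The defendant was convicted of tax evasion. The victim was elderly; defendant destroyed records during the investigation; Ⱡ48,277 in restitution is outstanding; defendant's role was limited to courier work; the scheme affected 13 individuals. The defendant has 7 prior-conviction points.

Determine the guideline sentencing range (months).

Base offense level for tax evasion: 13.
§1 applies: 13 + 2 = 15.
§2 applies: 15 − 2 = 13.
§3 does not apply.
§4 applies (level before this adjustment is 13 ≥ 12, so +4): 13 + 4 = 17.
§5 applies: 17 + 1 = 18.
§6 applies: 18 + 3 = 21.
§7 does not apply.
§8 does not apply.
Level 21 exceeds the maximum of 18; capped at 18.
Final offense level: 18.
Criminal history: 7 prior points → Category 2 (2-7).
Level 18 falls in the 18 band.
Grid: Level 18 × Category 2 = 53-58 months.

53-58 months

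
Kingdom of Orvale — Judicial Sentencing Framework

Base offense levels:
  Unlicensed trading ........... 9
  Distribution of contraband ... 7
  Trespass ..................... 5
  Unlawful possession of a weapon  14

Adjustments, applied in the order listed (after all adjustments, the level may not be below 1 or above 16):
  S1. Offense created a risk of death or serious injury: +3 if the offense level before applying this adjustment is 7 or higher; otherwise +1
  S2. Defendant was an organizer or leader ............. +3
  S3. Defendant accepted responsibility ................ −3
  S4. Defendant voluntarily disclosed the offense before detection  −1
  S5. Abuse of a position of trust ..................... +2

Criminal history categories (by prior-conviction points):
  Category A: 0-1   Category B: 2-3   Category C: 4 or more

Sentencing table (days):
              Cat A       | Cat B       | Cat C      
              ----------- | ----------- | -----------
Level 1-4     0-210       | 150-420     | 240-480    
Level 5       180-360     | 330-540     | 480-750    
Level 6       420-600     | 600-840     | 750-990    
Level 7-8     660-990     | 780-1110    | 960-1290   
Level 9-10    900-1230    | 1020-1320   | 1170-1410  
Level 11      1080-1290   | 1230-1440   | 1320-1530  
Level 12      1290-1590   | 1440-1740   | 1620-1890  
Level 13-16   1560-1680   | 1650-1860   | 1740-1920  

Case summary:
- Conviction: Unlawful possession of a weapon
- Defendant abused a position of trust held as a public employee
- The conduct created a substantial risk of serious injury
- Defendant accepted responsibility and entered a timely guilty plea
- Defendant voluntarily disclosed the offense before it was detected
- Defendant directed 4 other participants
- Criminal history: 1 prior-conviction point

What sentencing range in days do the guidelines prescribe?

Base offense level for unlawful possession of a weapon: 14.
S1 applies (level before this adjustment is 14 ≥ 7, so +3): 14 + 3 = 17.
S2 applies: 17 + 3 = 20.
S3 applies: 20 − 3 = 17.
S4 applies: 17 − 1 = 16.
S5 applies: 16 + 2 = 18.
Level 18 exceeds the maximum of 16; capped at 16.
Final offense level: 16.
Criminal history: 1 prior point → Category A (0-1).
Level 16 falls in the 13-16 band.
Grid: Level 13-16 × Category A = 1560-1680 days.

1560-1680 days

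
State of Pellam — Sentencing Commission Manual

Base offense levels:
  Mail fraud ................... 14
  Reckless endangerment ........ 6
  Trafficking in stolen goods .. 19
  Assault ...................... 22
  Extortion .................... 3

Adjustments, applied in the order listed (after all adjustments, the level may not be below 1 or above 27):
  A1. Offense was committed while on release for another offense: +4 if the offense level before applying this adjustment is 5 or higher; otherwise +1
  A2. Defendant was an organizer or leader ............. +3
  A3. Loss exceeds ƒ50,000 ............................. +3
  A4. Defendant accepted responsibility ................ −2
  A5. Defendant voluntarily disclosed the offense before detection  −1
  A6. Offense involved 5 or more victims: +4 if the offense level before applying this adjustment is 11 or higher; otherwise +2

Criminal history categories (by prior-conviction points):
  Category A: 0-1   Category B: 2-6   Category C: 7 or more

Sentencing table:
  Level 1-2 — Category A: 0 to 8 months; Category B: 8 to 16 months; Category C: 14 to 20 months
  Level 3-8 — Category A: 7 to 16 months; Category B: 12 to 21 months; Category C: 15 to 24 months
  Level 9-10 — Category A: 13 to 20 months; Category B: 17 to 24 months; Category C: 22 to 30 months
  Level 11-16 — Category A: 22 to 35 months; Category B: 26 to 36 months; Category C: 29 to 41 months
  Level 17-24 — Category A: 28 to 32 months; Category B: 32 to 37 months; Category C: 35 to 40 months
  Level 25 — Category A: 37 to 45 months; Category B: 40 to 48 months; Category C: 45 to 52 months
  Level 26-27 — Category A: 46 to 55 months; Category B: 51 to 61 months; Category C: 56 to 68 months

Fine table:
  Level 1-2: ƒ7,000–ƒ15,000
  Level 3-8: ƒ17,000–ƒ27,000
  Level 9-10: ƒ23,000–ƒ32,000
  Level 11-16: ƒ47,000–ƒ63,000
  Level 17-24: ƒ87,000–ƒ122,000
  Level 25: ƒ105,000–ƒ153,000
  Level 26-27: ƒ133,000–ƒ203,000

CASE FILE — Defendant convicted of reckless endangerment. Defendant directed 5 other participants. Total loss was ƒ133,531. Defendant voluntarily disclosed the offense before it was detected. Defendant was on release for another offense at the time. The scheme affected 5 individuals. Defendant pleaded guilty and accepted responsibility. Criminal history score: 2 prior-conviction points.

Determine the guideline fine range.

Base offense level for reckless endangerment: 6.
A1 applies (level before this adjustment is 6 ≥ 5, so +4): 6 + 4 = 10.
A2 applies: 10 + 3 = 13.
A3 applies: 13 + 3 = 16.
A4 applies: 16 − 2 = 14.
A5 applies: 14 − 1 = 13.
A6 applies (level before this adjustment is 13 ≥ 11, so +4): 13 + 4 = 17.
Final offense level: 17.
Level 17 falls in the 17-24 band.
Fine table: Level 17-24 → ƒ87,000–ƒ122,000.

ƒ87,000–ƒ122,000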